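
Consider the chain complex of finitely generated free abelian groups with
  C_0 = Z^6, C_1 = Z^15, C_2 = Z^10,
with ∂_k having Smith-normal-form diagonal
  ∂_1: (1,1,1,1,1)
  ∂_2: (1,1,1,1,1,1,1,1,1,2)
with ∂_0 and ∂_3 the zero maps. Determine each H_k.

H_0: b_0 = 6 − 0 − 5 = 1; torsion from ∂_1 factors > 1: none. So H_0 = Z.
H_1: b_1 = 15 − 5 − 10 = 0; torsion from ∂_2 factors > 1: [2]. So H_1 = Z_2.
H_2: b_2 = 10 − 10 − 0 = 0; torsion from ∂_3 factors > 1: none. So H_2 = 0.

H_0 = Z,  H_1 = Z_2,  H_2 = 0.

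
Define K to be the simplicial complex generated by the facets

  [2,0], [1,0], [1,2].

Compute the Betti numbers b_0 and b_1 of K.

We work with the vertex ordering 0 < 1 < 2. The simplices of K, each written with vertices in increasing order, are:

  0-simplices (3): [0], [1], [2]
  1-simplices (3): [0,1], [0,2], [1,2]

Hence C_0 ≅ Z^3, C_1 ≅ Z^3.

The boundary map ∂_1: C_1 → C_0 is given by ∂[p,q] = [q] − [p].
As a 3×3 matrix over Z this has rank 2, with invariant factors (1,1).

From H_k ≅ ker(∂_k) / im(∂_{k+1}) we obtain:

  H_0: rank C_0 − rank ∂_1 = 3 − 2 = 1, and the invariant factors of ∂_1 are all 1, so H_0 ≅ Z.
  H_1: rank ker ∂_1 − rank ∂_2 = (3 − 2) − 0 = 1, and there is no ∂_2, so H_1 ≅ Z.

As a check, the Euler characteristic is 3 − 3 = 0, which agrees with 1 − 1 = 0.

Hence the Betti numbers are b_0 = 1, b_1 = 1.

b_0 = 1, b_1 = 1.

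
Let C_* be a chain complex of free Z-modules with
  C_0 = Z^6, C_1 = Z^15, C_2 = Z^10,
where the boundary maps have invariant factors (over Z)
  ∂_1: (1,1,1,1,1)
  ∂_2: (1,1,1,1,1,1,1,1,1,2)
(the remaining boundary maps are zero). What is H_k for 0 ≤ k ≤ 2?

H_0 = Z,  H_1 = Z/2,  H_2 = 0.

H_0: b_0 = 6 − 0 − 5 = 1; torsion from ∂_1 factors > 1: none. So H_0 = Z.
H_1: b_1 = 15 − 5 − 10 = 0; torsion from ∂_2 factors > 1: [2]. So H_1 = Z/2.
H_2: b_2 = 10 − 10 − 0 = 0; torsion from ∂_3 factors > 1: none. So H_2 = 0.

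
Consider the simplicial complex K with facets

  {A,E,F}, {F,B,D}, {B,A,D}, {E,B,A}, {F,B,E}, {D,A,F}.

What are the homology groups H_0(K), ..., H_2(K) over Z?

Order the vertices as A < B < D < E < F. Listing each simplex with vertices in this order, K has dimension 2 with simplices:

  0-simplices (5): A, B, D, E, F
  1-simplices (9): AB, AD, AE, AF, BD, BE, BF, DF, EF
  2-simplices (6): ABD, ABE, ADF, AEF, BDF, BEF

giving chain groups C_0 ≅ Z^5, C_1 ≅ Z^9, C_2 ≅ Z^6.

The boundary map ∂_1: C_1 → C_0 is given by ∂[p,q] = [q] − [p]. For instance
  ∂AD = D − A.
The 5×9 boundary matrix has rank 4 and Smith normal form diag(1,1,1,1).

Boundary ∂_2: C_2 → C_1 acts by ∂[p,q,r] = [q,r] − [p,r] + [p,q]. For instance
  ∂ABD = BD − AD + AB,
  ∂ADF = DF − AF + AD.
This gives a 9×6 integer matrix of rank 5; reducing to Smith normal form yields diagonal entries (1,1,1,1,1).

Reading off H_k = ker ∂_k / im ∂_{k+1}:

  H_0: rank C_0 − rank ∂_1 = 5 − 4 = 1, and the invariant factors of ∂_1 are all 1, so H_0 ≅ Z.
  H_1: rank ker ∂_1 − rank ∂_2 = (9 − 4) − 5 = 0, and the invariant factors of ∂_2 are all 1, so H_1 ≅ 0.
  H_2: rank ker ∂_2 − rank ∂_3 = (6 − 5) − 0 = 1, and there is no ∂_3, so H_2 ≅ Z.

H_0 = Z,  H_1 = 0,  H_2 = Z.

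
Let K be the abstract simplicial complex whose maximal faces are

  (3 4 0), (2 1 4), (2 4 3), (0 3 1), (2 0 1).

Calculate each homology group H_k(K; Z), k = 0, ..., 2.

Take the total order 0 < 1 < 2 < 3 < 4 on the vertex set. Then K (dimension 2) consists of the simplices:

  0-simplices (5): [0], [1], [2], [3], [4]
  1-simplices (10): [0,1], [0,2], [0,3], [0,4], [1,2], [1,3], [1,4], [2,3], [2,4], [3,4]
  2-simplices (5): [0,1,2], [0,1,3], [0,3,4], [1,2,4], [2,3,4]

giving chain groups C_0 ≅ Z^5, C_1 ≅ Z^10, C_2 ≅ Z^5.

∂_1: C_1 → C_0 maps an edge to its endpoints' difference, ∂[p,q] = q − p. For instance
  ∂[3,4] = [4] − [3].
This gives a 5×10 integer matrix of rank 4; reducing to Smith normal form yields diagonal entries (1,1,1,1).

The boundary map ∂_2: C_2 → C_1 sends each 2-simplex [p,q,r] to [q,r] − [p,r] + [p,q]. For instance
  ∂[0,3,4] = [3,4] − [0,4] + [0,3],
  ∂[0,1,2] = [1,2] − [0,2] + [0,1].
This gives a 10×5 integer matrix of rank 5; reducing to Smith normal form yields diagonal entries (1,1,1,1,1).

From H_k ≅ ker(∂_k) / im(∂_{k+1}) we obtain:

  H_0: rank C_0 − rank ∂_1 = 5 − 4 = 1, and the invariant factors of ∂_1 are all 1, so H_0 = Z.
  H_1: rank ker ∂_1 − rank ∂_2 = (10 − 4) − 5 = 1, and the invariant factors of ∂_2 are all 1, so H_1 = Z.
  H_2: rank ker ∂_2 − rank ∂_3 = (5 − 5) − 0 = 0, and there is no ∂_3, so H_2 = 0.

(K is a triangulation of the Möbius band.)

H_0 = Z,  H_1 = Z,  H_2 = 0.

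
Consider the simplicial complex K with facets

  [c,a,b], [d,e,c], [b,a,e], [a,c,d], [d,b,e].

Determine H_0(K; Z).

K has 5 vertices, 10 edges, 5 triangles.
rank ∂_0 = 0, rank ∂_1 = 4 ⇒ b_0 = 5 − 0 − 4 = 1; all invariant factors of ∂_1 are 1 so no torsion. So H_0 = Z.

H_0 = Z.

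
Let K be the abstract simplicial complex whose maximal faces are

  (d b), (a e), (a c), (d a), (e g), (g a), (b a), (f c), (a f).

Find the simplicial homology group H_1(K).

H_1 = Z^3.

Fix the vertex order a < b < c < d < e < f < g and write every simplex with vertices in increasing order. Then dim K = 1 and the simplices of K are:

  0-simplices (7): a, b, c, d, e, f, g
  1-simplices (9): ab, ac, ad, ae, af, ag, bd, cf, eg

so the chain groups are C_0 ≅ Z^7, C_1 ≅ Z^9.

∂_1: C_1 → C_0 maps an edge to its endpoints' difference, ∂[p,q] = q − p. For instance
  ∂ad = d − a.
As a 7×9 matrix over Z this has rank 6, with invariant factors (1,1,1,1,1,1).

Computing H_k = (kernel of ∂_k) / (image of ∂_{k+1}):

  H_1: rank ker ∂_1 − rank ∂_2 = (9 − 6) − 0 = 3, and there is no ∂_2, so H_1 ≅ Z^3.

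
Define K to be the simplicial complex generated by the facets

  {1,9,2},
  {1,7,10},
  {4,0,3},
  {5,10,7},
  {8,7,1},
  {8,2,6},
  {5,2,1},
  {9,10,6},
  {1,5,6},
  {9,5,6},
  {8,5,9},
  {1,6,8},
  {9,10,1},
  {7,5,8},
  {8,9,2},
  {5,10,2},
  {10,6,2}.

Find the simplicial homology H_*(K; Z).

We work with the vertex ordering 0 < 1 < 2 < 3 < 4 < 5 < 6 < 7 < 8 < 9 < 10. The simplices of K, each written with vertices in increasing order, are:

  0-simplices (11): [0], [1], [2], [3], [4], [5], [6], [7], [8], [9], [10]
  1-simplices (27): (27 of them)
  2-simplices (17): [0,3,4], [1,2,5], [1,2,9], [1,5,6], [1,6,8], [1,7,8], [1,7,10], [1,9,10], [2,5,10], [2,6,8], [2,6,10], [2,8,9], [5,6,9], [5,7,8], [5,7,10], [5,8,9], [6,9,10]

Hence C_0 ≅ Z^11, C_1 ≅ Z^27, C_2 ≅ Z^17.

∂_1: C_1 → C_0 sends each edge [p,q] (with p < q) to q − p. For instance
  ∂[2,5] = [5] − [2].
As a 11×27 matrix over Z this has rank 9, with invariant factors (1,1,1,1,1,1,1,1,1).

Boundary ∂_2: C_2 → C_1 sends each 2-simplex [p,q,r] to [q,r] − [p,r] + [p,q]. For instance
  ∂[0,3,4] = [3,4] − [0,4] + [0,3],
  ∂[5,8,9] = [8,9] − [5,9] + [5,8].
The 27×17 boundary matrix has rank 16 and Smith normal form diag(1,1,1,1,1,1,1,1,1,1,1,1,1,1,1,1).

Now H_k = ker ∂_k / im ∂_{k+1}, so:

  H_0: rank C_0 − rank ∂_1 = 11 − 9 = 2, and the invariant factors of ∂_1 are all 1, so H_0 ≅ Z^2.
  H_1: rank ker ∂_1 − rank ∂_2 = (27 − 9) − 16 = 2, and the invariant factors of ∂_2 are all 1, so H_1 ≅ Z^2.
  H_2: rank ker ∂_2 − rank ∂_3 = (17 − 16) − 0 = 1, and there is no ∂_3, so H_2 ≅ Z.

H_0 = Z^2,  H_1 = Z^2,  H_2 = Z.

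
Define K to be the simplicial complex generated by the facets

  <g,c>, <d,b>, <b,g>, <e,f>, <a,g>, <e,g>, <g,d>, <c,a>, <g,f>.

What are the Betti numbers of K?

b_0 = 1, b_1 = 3.

We work with the vertex ordering a < b < c < d < e < f < g. The simplices of K, each written with vertices in increasing order, are:

  0-simplices (7): a, b, c, d, e, f, g
  1-simplices (9): ac, ag, bd, bg, cg, dg, ef, eg, fg

Hence C_0 ≅ Z^7, C_1 ≅ Z^9.

∂_1: C_1 → C_0 is given by ∂[p,q] = [q] − [p].
As a 7×9 matrix over Z this has rank 6, with invariant factors (1,1,1,1,1,1).

From H_k ≅ ker(∂_k) / im(∂_{k+1}) we obtain:

  H_0: rank C_0 − rank ∂_1 = 7 − 6 = 1, and the invariant factors of ∂_1 are all 1, so H_0 ≅ Z.
  H_1: rank ker ∂_1 − rank ∂_2 = (9 − 6) − 0 = 3, and there is no ∂_2, so H_1 ≅ Z^3.

As a check, the Euler characteristic is 7 − 9 = -2, which agrees with 1 − 3 = -2.
(K is a triangulation of a wedge of 3 circles.)

Hence the Betti numbers are b_0 = 1, b_1 = 3.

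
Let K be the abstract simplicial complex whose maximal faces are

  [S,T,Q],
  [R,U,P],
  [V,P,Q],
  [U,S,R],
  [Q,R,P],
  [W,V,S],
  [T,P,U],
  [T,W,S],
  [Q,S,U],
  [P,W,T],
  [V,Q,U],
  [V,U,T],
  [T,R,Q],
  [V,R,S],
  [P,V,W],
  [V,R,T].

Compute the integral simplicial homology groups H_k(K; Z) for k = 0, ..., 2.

H_0 = Z,  H_1 = Z^2,  H_2 = Z.

K has 8 vertices, 24 edges, 16 triangles.
rank ∂_0 = 0, rank ∂_1 = 7 ⇒ b_0 = 8 − 0 − 7 = 1; all invariant factors of ∂_1 are 1 so no torsion. So H_0 = Z.
rank ∂_1 = 7, rank ∂_2 = 15 ⇒ b_1 = 24 − 7 − 15 = 2; all invariant factors of ∂_2 are 1 so no torsion. So H_1 = Z^2.
rank ∂_2 = 15, rank ∂_3 = 0 ⇒ b_2 = 16 − 15 − 0 = 1. So H_2 = Z.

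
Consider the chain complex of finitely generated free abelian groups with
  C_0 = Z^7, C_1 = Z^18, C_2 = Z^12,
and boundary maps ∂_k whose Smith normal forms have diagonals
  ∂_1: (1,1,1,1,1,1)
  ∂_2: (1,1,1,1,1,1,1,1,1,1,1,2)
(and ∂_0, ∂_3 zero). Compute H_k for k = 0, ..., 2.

H_0 ≅ Z,  H_1 ≅ Z/2Z,  H_2 = 0.

H_0: b_0 = 7 − 0 − 6 = 1; torsion from ∂_1 factors > 1: none. So H_0 ≅ Z.
H_1: b_1 = 18 − 6 − 12 = 0; torsion from ∂_2 factors > 1: [2]. So H_1 ≅ Z/2Z.
H_2: b_2 = 12 − 12 − 0 = 0; torsion from ∂_3 factors > 1: none. So H_2 ≅ 0.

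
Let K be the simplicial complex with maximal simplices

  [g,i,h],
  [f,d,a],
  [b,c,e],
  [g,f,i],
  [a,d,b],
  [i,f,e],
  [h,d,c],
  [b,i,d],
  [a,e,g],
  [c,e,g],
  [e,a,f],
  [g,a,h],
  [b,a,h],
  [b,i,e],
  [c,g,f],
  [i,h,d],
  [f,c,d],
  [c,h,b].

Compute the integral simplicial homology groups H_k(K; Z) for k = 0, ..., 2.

Fix the vertex order a < b < c < d < e < f < g < h < i and write every simplex with vertices in increasing order. Then dim K = 2 and the simplices of K are:

  0-simplices (9): a, b, c, d, e, f, g, h, i
  1-simplices (27): ab, ad, ae, af, ag, ah, bc, bd, be, bh, bi, cd, ce, cf, cg, ch, df, dh, di, ef, eg, ei, fg, fi, gh, gi, hi
  2-simplices (18): abd, abh, adf, aef, aeg, agh, bce, bch, bdi, bei, cdf, cdh, ceg, cfg, dhi, efi, fgi, ghi

Hence C_0 ≅ Z^9, C_1 ≅ Z^27, C_2 ≅ Z^18.

∂_1: C_1 → C_0 maps an edge to its endpoints' difference, ∂[p,q] = q − p.
The 9×27 boundary matrix has rank 8 and Smith normal form diag(1,1,1,1,1,1,1,1).

Boundary ∂_2: C_2 → C_1 maps a triangle to the signed sum of its edges. For instance
  ∂bei = ei − bi + be,
  ∂cdf = df − cf + cd.
The 27×18 boundary matrix has rank 18 and Smith normal form diag(1,1,1,1,1,1,1,1,1,1,1,1,1,1,1,1,1,2).

Computing H_k = (kernel of ∂_k) / (image of ∂_{k+1}):

  H_0: rank C_0 − rank ∂_1 = 9 − 8 = 1, and the invariant factors of ∂_1 are all 1, so H_0 ≅ Z.
  H_1: rank ker ∂_1 − rank ∂_2 = (27 − 8) − 18 = 1, and ∂_2 has invariant factor 2 > 1, so H_1 ≅ Z ⊕ Z/2.
  H_2: rank ker ∂_2 − rank ∂_3 = (18 − 18) − 0 = 0, and there is no ∂_3, so H_2 ≅ 0.

H_0 = Z,  H_1 = Z ⊕ Z/2,  H_2 = 0.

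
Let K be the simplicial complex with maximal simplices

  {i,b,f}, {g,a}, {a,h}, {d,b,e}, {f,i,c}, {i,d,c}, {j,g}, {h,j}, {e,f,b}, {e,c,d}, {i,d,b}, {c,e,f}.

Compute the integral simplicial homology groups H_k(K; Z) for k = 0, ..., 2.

H_0 ≅ Z^2,  H_1 ≅ Z,  H_2 ≅ Z.

We work with the vertex ordering a < b < c < d < e < f < g < h < i < j. The simplices of K, each written with vertices in increasing order, are:

  0-simplices (10): a, b, c, d, e, f, g, h, i, j
  1-simplices (16): ag, ah, bd, be, bf, bi, cd, ce, cf, ci, de, di, ef, fi, gj, hj
  2-simplices (8): bde, bdi, bef, bfi, cde, cdi, cef, cfi

giving chain groups C_0 ≅ Z^10, C_1 ≅ Z^16, C_2 ≅ Z^8.

∂_1: C_1 → C_0 sends each edge [p,q] (with p < q) to q − p. For instance
  ∂bd = d − b.
As a 10×16 matrix over Z this has rank 8, with invariant factors (1,1,1,1,1,1,1,1).

Boundary ∂_2: C_2 → C_1 acts by ∂[p,q,r] = [q,r] − [p,r] + [p,q]. For instance
  ∂bde = de − be + bd,
  ∂cdi = di − ci + cd.
The resulting 16×8 matrix has rank 7, and its Smith normal form has invariant factors (1,1,1,1,1,1,1).

Now H_k = ker ∂_k / im ∂_{k+1}, so:

  H_0: rank C_0 − rank ∂_1 = 10 − 8 = 2, and the invariant factors of ∂_1 are all 1, so H_0 ≅ Z^2.
  H_1: rank ker ∂_1 − rank ∂_2 = (16 − 8) − 7 = 1, and the invariant factors of ∂_2 are all 1, so H_1 ≅ Z.
  H_2: rank ker ∂_2 − rank ∂_3 = (8 − 7) − 0 = 1, and there is no ∂_3, so H_2 ≅ Z.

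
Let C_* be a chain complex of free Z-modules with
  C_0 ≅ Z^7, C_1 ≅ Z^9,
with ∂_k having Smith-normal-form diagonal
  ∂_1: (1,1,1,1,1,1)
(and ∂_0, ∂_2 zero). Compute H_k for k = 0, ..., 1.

H_0 ≅ Z,  H_1 ≅ Z^3.

H_0: b_0 = 7 − 0 − 6 = 1; torsion from ∂_1 factors > 1: none. So H_0 ≅ Z.
H_1: b_1 = 9 − 6 − 0 = 3; torsion from ∂_2 factors > 1: none. So H_1 ≅ Z^3.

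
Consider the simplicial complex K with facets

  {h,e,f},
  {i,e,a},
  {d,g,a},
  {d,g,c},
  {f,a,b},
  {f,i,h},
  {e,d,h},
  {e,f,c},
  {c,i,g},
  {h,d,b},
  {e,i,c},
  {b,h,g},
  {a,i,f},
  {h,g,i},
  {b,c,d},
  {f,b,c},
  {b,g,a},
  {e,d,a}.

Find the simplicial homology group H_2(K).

H_2 = 0.

Take the total order a < b < c < d < e < f < g < h < i on the vertex set. Then K (dimension 2) consists of the simplices:

  0-simplices (9): a, b, c, d, e, f, g, h, i
  1-simplices (27): ab, ad, ae, af, ag, ai, bc, bd, bf, bg, bh, cd, ce, cf, cg, ci, de, dg, dh, ef, eh, ei, fh, fi, gh, gi, hi
  2-simplices (18): abf, abg, ade, adg, aei, afi, bcd, bcf, bdh, bgh, cdg, cef, cei, cgi, deh, efh, fhi, ghi

so the chain groups are C_0 ≅ Z^9, C_1 ≅ Z^27, C_2 ≅ Z^18.

∂_1: C_1 → C_0 is given by ∂[p,q] = [q] − [p].
As a 9×27 matrix over Z this has rank 8, with invariant factors (1,1,1,1,1,1,1,1).

∂_2: C_2 → C_1 acts by ∂[p,q,r] = [q,r] − [p,r] + [p,q]. For instance
  ∂abg = bg − ag + ab,
  ∂deh = eh − dh + de.
This gives a 27×18 integer matrix of rank 18; reducing to Smith normal form yields diagonal entries (1,1,1,1,1,1,1,1,1,1,1,1,1,1,1,1,1,2).

Computing H_k = (kernel of ∂_k) / (image of ∂_{k+1}):

  H_2: rank ker ∂_2 − rank ∂_3 = (18 − 18) − 0 = 0, and there is no ∂_3, so H_2 = 0.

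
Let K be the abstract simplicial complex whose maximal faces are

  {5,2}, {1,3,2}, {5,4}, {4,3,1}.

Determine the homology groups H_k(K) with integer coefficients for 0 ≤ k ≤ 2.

H_0 ≅ Z,  H_1 ≅ Z,  H_2 = 0.

K has 5 vertices, 7 edges, 2 triangles.
rank ∂_0 = 0, rank ∂_1 = 4 ⇒ b_0 = 5 − 0 − 4 = 1; all invariant factors of ∂_1 are 1 so no torsion. So H_0 ≅ Z.
rank ∂_1 = 4, rank ∂_2 = 2 ⇒ b_1 = 7 − 4 − 2 = 1; all invariant factors of ∂_2 are 1 so no torsion. So H_1 ≅ Z.
rank ∂_2 = 2, rank ∂_3 = 0 ⇒ b_2 = 2 − 2 − 0 = 0. So H_2 ≅ 0.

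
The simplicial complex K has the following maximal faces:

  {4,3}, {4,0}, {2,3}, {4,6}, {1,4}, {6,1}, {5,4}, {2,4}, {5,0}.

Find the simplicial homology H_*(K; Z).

H_0 ≅ Z,  H_1 ≅ Z^3.

Order the vertices as 0 < 1 < 2 < 3 < 4 < 5 < 6. Listing each simplex with vertices in this order, K has dimension 1 with simplices:

  0-simplices (7): [0], [1], [2], [3], [4], [5], [6]
  1-simplices (9): [0,4], [0,5], [1,4], [1,6], [2,3], [2,4], [3,4], [4,5], [4,6]

giving chain groups C_0 ≅ Z^7, C_1 ≅ Z^9.

The boundary map ∂_1: C_1 → C_0 maps an edge to its endpoints' difference, ∂[p,q] = q − p. For instance
  ∂[4,6] = [6] − [4].
This gives a 7×9 integer matrix of rank 6; reducing to Smith normal form yields diagonal entries (1,1,1,1,1,1).

Reading off H_k = ker ∂_k / im ∂_{k+1}:

  H_0: rank C_0 − rank ∂_1 = 7 − 6 = 1, and the invariant factors of ∂_1 are all 1, so H_0 ≅ Z.
  H_1: rank ker ∂_1 − rank ∂_2 = (9 − 6) − 0 = 3, and there is no ∂_2, so H_1 ≅ Z^3.

As a check, the Euler characteristic is 7 − 9 = -2, which agrees with 1 − 3 = -2.
(K is a triangulation of a wedge of 3 circles.)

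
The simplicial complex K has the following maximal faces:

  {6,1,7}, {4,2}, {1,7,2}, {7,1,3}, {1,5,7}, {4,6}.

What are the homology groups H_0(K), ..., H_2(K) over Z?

H_0 = Z,  H_1 = Z,  H_2 = 0.

Fix the vertex order 1 < 2 < 3 < 4 < 5 < 6 < 7 and write every simplex with vertices in increasing order. Then dim K = 2 and the simplices of K are:

  0-simplices (7): [1], [2], [3], [4], [5], [6], [7]
  1-simplices (11): [1,2], [1,3], [1,5], [1,6], [1,7], [2,4], [2,7], [3,7], [4,6], [5,7], [6,7]
  2-simplices (4): [1,2,7], [1,3,7], [1,5,7], [1,6,7]

giving chain groups C_0 ≅ Z^7, C_1 ≅ Z^11, C_2 ≅ Z^4.

Boundary ∂_1: C_1 → C_0 maps an edge to its endpoints' difference, ∂[p,q] = q − p. For instance
  ∂[6,7] = [7] − [6].
This gives a 7×11 integer matrix of rank 6; reducing to Smith normal form yields diagonal entries (1,1,1,1,1,1).

∂_2: C_2 → C_1 maps a triangle to the signed sum of its edges. For instance
  ∂[1,6,7] = [6,7] − [1,7] + [1,6],
  ∂[1,3,7] = [3,7] − [1,7] + [1,3].
As a 11×4 matrix over Z this has rank 4, with invariant factors (1,1,1,1).

Computing H_k = (kernel of ∂_k) / (image of ∂_{k+1}):

  H_0: rank C_0 − rank ∂_1 = 7 − 6 = 1, and the invariant factors of ∂_1 are all 1, so H_0 = Z.
  H_1: rank ker ∂_1 − rank ∂_2 = (11 − 6) − 4 = 1, and the invariant factors of ∂_2 are all 1, so H_1 = Z.
  H_2: rank ker ∂_2 − rank ∂_3 = (4 − 4) − 0 = 0, and there is no ∂_3, so H_2 = 0.

As a check, the Euler characteristic is 7 − 11 + 4 = 0, which agrees with 1 − 1 + 0 = 0.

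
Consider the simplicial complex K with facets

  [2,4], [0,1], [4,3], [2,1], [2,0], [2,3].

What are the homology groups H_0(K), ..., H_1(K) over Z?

H_0 ≅ Z,  H_1 ≅ Z^2.

Order the vertices as 0 < 1 < 2 < 3 < 4. Listing each simplex with vertices in this order, K has dimension 1 with simplices:

  0-simplices (5): [0], [1], [2], [3], [4]
  1-simplices (6): [0,1], [0,2], [1,2], [2,3], [2,4], [3,4]

so the chain groups are C_0 ≅ Z^5, C_1 ≅ Z^6.

∂_1: C_1 → C_0 sends each edge [p,q] (with p < q) to q − p. For instance
  ∂[0,1] = [1] − [0].
The 5×6 boundary matrix has rank 4 and Smith normal form diag(1,1,1,1).

Computing H_k = (kernel of ∂_k) / (image of ∂_{k+1}):

  H_0: rank C_0 − rank ∂_1 = 5 − 4 = 1, and the invariant factors of ∂_1 are all 1, so H_0 = Z.
  H_1: rank ker ∂_1 − rank ∂_2 = (6 − 4) − 0 = 2, and there is no ∂_2, so H_1 = Z^2.

As a check, the Euler characteristic is 5 − 6 = -1, which agrees with 1 − 2 = -1.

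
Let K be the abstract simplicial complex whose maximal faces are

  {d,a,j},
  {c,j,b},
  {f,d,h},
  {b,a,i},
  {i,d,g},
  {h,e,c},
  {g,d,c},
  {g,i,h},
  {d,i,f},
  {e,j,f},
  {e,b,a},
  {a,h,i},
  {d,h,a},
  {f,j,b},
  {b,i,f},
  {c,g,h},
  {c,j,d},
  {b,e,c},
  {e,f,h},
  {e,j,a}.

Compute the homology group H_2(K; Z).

H_2 = 0.

We work with the vertex ordering a < b < c < d < e < f < g < h < i < j. The simplices of K, each written with vertices in increasing order, are:

  0-simplices (10): a, b, c, d, e, f, g, h, i, j
  1-simplices (30): ab, ad, ae, ah, ai, aj, bc, be, bf, bi, bj, cd, ce, cg, ch, cj, df, dg, dh, di, dj, ef, eh, ej, fh, fi, fj, gh, gi, hi
  2-simplices (20): abe, abi, adh, adj, aej, ahi, bce, bcj, bfi, bfj, cdg, cdj, ceh, cgh, dfh, dfi, dgi, efh, efj, ghi

so the chain groups are C_0 ≅ Z^10, C_1 ≅ Z^30, C_2 ≅ Z^20.

Boundary ∂_1: C_1 → C_0 sends each edge [p,q] (with p < q) to q − p. For instance
  ∂ef = f − e.
This gives a 10×30 integer matrix of rank 9; reducing to Smith normal form yields diagonal entries (1,1,1,1,1,1,1,1,1).

Boundary ∂_2: C_2 → C_1 acts by ∂[p,q,r] = [q,r] − [p,r] + [p,q]. For instance
  ∂bfj = fj − bj + bf,
  ∂aej = ej − aj + ae.
The resulting 30×20 matrix has rank 20, and its Smith normal form has invariant factors (1,1,1,1,1,1,1,1,1,1,1,1,1,1,1,1,1,1,1,2).

From H_k ≅ ker(∂_k) / im(∂_{k+1}) we obtain:

  H_2: rank ker ∂_2 − rank ∂_3 = (20 − 20) − 0 = 0, and there is no ∂_3, so H_2 = 0.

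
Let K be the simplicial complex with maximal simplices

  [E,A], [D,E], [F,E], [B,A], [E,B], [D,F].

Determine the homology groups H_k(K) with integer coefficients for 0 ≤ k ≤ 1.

K has 5 vertices, 6 edges.
rank ∂_0 = 0, rank ∂_1 = 4 ⇒ b_0 = 5 − 0 − 4 = 1; all invariant factors of ∂_1 are 1 so no torsion. So H_0 ≅ Z.
rank ∂_1 = 4, rank ∂_2 = 0 ⇒ b_1 = 6 − 4 − 0 = 2. So H_1 ≅ Z^2.

H_0 = Z,  H_1 = Z^2.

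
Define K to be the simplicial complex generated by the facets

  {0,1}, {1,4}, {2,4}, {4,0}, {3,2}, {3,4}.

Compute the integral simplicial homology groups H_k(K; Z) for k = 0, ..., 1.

H_0 ≅ Z,  H_1 ≅ Z^2.

K has 5 vertices, 6 edges.
rank ∂_0 = 0, rank ∂_1 = 4 ⇒ b_0 = 5 − 0 − 4 = 1; all invariant factors of ∂_1 are 1 so no torsion. So H_0 ≅ Z.
rank ∂_1 = 4, rank ∂_2 = 0 ⇒ b_1 = 6 − 4 − 0 = 2. So H_1 ≅ Z^2.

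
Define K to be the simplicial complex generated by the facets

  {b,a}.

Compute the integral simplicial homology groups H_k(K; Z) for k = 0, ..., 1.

Take the total order a < b on the vertex set. Then K (dimension 1) consists of the simplices:

  0-simplices (2): a, b
  1-simplices (1): ab

Hence C_0 ≅ Z^2, C_1 ≅ Z^1.

Boundary ∂_1: C_1 → C_0 is given by ∂[p,q] = [q] − [p]. For instance
  ∂ab = b − a.
The 2×1 boundary matrix has rank 1 and Smith normal form diag(1).

Now H_k = ker ∂_k / im ∂_{k+1}, so:

  H_0: rank C_0 − rank ∂_1 = 2 − 1 = 1, and the invariant factors of ∂_1 are all 1, so H_0 = Z.
  H_1: rank ker ∂_1 − rank ∂_2 = (1 − 1) − 0 = 0, and there is no ∂_2, so H_1 = 0.

As a check, the Euler characteristic is 2 − 1 = 1, which agrees with 1 − 0 = 1.

H_0 ≅ Z,  H_1 = 0.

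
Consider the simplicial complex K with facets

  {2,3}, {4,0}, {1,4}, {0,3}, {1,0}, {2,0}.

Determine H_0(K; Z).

Fix the vertex order 0 < 1 < 2 < 3 < 4 and write every simplex with vertices in increasing order. Then dim K = 1 and the simplices of K are:

  0-simplices (5): [0], [1], [2], [3], [4]
  1-simplices (6): [0,1], [0,2], [0,3], [0,4], [1,4], [2,3]

Hence C_0 ≅ Z^5, C_1 ≅ Z^6.

Boundary ∂_1: C_1 → C_0 sends each edge [p,q] (with p < q) to q − p.
The resulting 5×6 matrix has rank 4, and its Smith normal form has invariant factors (1,1,1,1).

From H_k ≅ ker(∂_k) / im(∂_{k+1}) we obtain:

  H_0: rank C_0 − rank ∂_1 = 5 − 4 = 1, and the invariant factors of ∂_1 are all 1, so H_0 ≅ Z.

(K is a triangulation of a wedge of 2 circles.)

H_0 = Z.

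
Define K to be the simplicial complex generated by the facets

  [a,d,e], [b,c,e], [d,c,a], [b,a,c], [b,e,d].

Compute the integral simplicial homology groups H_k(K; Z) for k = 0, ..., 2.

K has 5 vertices, 10 edges, 5 triangles.
rank ∂_0 = 0, rank ∂_1 = 4 ⇒ b_0 = 5 − 0 − 4 = 1; all invariant factors of ∂_1 are 1 so no torsion. So H_0 ≅ Z.
rank ∂_1 = 4, rank ∂_2 = 5 ⇒ b_1 = 10 − 4 − 5 = 1; all invariant factors of ∂_2 are 1 so no torsion. So H_1 ≅ Z.
rank ∂_2 = 5, rank ∂_3 = 0 ⇒ b_2 = 5 − 5 − 0 = 0. So H_2 ≅ 0.

H_0 = Z,  H_1 = Z,  H_2 = 0.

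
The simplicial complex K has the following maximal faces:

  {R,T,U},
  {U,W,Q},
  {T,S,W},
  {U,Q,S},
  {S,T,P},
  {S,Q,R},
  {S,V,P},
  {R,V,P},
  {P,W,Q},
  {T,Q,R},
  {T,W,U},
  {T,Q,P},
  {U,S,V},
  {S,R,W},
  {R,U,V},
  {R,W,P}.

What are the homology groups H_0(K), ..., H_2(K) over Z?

H_0 ≅ Z,  H_1 ≅ Z^2,  H_2 ≅ Z.

We work with the vertex ordering P < Q < R < S < T < U < V < W. The simplices of K, each written with vertices in increasing order, are:

  0-simplices (8): P, Q, R, S, T, U, V, W
  1-simplices (24): PQ, PR, PS, PT, PV, PW, QR, QS, QT, QU, QW, RS, RT, RU, RV, RW, ST, SU, SV, SW, TU, TW, UV, UW
  2-simplices (16): PQT, PQW, PRV, PRW, PST, PSV, QRS, QRT, QSU, QUW, RSW, RTU, RUV, STW, SUV, TUW

so the chain groups are C_0 ≅ Z^8, C_1 ≅ Z^24, C_2 ≅ Z^16.

Boundary ∂_1: C_1 → C_0 maps an edge to its endpoints' difference, ∂[p,q] = q − p.
As a 8×24 matrix over Z this has rank 7, with invariant factors (1,1,1,1,1,1,1).

The boundary map ∂_2: C_2 → C_1 maps a triangle to the signed sum of its edges. For instance
  ∂QUW = UW − QW + QU,
  ∂RUV = UV − RV + RU.
The 24×16 boundary matrix has rank 15 and Smith normal form diag(1,1,1,1,1,1,1,1,1,1,1,1,1,1,1).

Computing H_k = (kernel of ∂_k) / (image of ∂_{k+1}):

  H_0: rank C_0 − rank ∂_1 = 8 − 7 = 1, and the invariant factors of ∂_1 are all 1, so H_0 ≅ Z.
  H_1: rank ker ∂_1 − rank ∂_2 = (24 − 7) − 15 = 2, and the invariant factors of ∂_2 are all 1, so H_1 ≅ Z^2.
  H_2: rank ker ∂_2 − rank ∂_3 = (16 − 15) − 0 = 1, and there is no ∂_3, so H_2 ≅ Z.

(K is a triangulation of the torus T^2.)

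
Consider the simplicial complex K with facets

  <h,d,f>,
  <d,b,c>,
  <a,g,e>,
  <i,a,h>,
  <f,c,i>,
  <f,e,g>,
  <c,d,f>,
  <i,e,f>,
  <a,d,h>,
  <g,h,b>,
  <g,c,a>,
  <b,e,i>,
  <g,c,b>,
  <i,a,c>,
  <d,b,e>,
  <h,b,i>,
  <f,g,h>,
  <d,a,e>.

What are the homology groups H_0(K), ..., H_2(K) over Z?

K has 9 vertices, 27 edges, 18 triangles.
rank ∂_0 = 0, rank ∂_1 = 8 ⇒ b_0 = 9 − 0 − 8 = 1; all invariant factors of ∂_1 are 1 so no torsion. So H_0 ≅ Z.
rank ∂_1 = 8, rank ∂_2 = 17 ⇒ b_1 = 27 − 8 − 17 = 2; all invariant factors of ∂_2 are 1 so no torsion. So H_1 ≅ Z^2.
rank ∂_2 = 17, rank ∂_3 = 0 ⇒ b_2 = 18 − 17 − 0 = 1. So H_2 ≅ Z.

H_0 = Z,  H_1 = Z^2,  H_2 = Z.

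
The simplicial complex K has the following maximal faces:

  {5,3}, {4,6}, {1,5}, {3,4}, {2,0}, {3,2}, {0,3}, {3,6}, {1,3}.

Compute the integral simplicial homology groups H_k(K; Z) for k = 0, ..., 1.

We work with the vertex ordering 0 < 1 < 2 < 3 < 4 < 5 < 6. The simplices of K, each written with vertices in increasing order, are:

  0-simplices (7): [0], [1], [2], [3], [4], [5], [6]
  1-simplices (9): [0,2], [0,3], [1,3], [1,5], [2,3], [3,4], [3,5], [3,6], [4,6]

so the chain groups are C_0 ≅ Z^7, C_1 ≅ Z^9.

Boundary ∂_1: C_1 → C_0 is given by ∂[p,q] = [q] − [p]. For instance
  ∂[1,3] = [3] − [1].
The resulting 7×9 matrix has rank 6, and its Smith normal form has invariant factors (1,1,1,1,1,1).

Reading off H_k = ker ∂_k / im ∂_{k+1}:

  H_0: rank C_0 − rank ∂_1 = 7 − 6 = 1, and the invariant factors of ∂_1 are all 1, so H_0 ≅ Z.
  H_1: rank ker ∂_1 − rank ∂_2 = (9 − 6) − 0 = 3, and there is no ∂_2, so H_1 ≅ Z^3.

As a check, the Euler characteristic is 7 − 9 = -2, which agrees with 1 − 3 = -2.

H_0 = Z,  H_1 = Z^3.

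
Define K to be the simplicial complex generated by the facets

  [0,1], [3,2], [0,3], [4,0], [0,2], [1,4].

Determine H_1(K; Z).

H_1 = Z^2.

Fix the vertex order 0 < 1 < 2 < 3 < 4 and write every simplex with vertices in increasing order. Then dim K = 1 and the simplices of K are:

  0-simplices (5): [0], [1], [2], [3], [4]
  1-simplices (6): [0,1], [0,2], [0,3], [0,4], [1,4], [2,3]

Hence C_0 ≅ Z^5, C_1 ≅ Z^6.

∂_1: C_1 → C_0 sends each edge [p,q] (with p < q) to q − p. For instance
  ∂[0,1] = [1] − [0].
This gives a 5×6 integer matrix of rank 4; reducing to Smith normal form yields diagonal entries (1,1,1,1).

Now H_k = ker ∂_k / im ∂_{k+1}, so:

  H_1: rank ker ∂_1 − rank ∂_2 = (6 − 4) − 0 = 2, and there is no ∂_2, so H_1 = Z^2.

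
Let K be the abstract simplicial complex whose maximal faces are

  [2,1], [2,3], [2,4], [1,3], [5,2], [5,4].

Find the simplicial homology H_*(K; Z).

H_0 ≅ Z,  H_1 ≅ Z^2.

Order the vertices as 1 < 2 < 3 < 4 < 5. Listing each simplex with vertices in this order, K has dimension 1 with simplices:

  0-simplices (5): [1], [2], [3], [4], [5]
  1-simplices (6): [1,2], [1,3], [2,3], [2,4], [2,5], [4,5]

Hence C_0 ≅ Z^5, C_1 ≅ Z^6.

∂_1: C_1 → C_0 sends each edge [p,q] (with p < q) to q − p. For instance
  ∂[2,3] = [3] − [2].
As a 5×6 matrix over Z this has rank 4, with invariant factors (1,1,1,1).

Reading off H_k = ker ∂_k / im ∂_{k+1}:

  H_0: rank C_0 − rank ∂_1 = 5 − 4 = 1, and the invariant factors of ∂_1 are all 1, so H_0 ≅ Z.
  H_1: rank ker ∂_1 − rank ∂_2 = (6 − 4) − 0 = 2, and there is no ∂_2, so H_1 ≅ Z^2.

As a check, the Euler characteristic is 5 − 6 = -1, which agrees with 1 − 2 = -1.
(K is a triangulation of a wedge of 2 circles.)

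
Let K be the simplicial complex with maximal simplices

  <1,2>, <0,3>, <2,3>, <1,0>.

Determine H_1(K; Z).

H_1 = Z.

Order the vertices as 0 < 1 < 2 < 3. Listing each simplex with vertices in this order, K has dimension 1 with simplices:

  0-simplices (4): [0], [1], [2], [3]
  1-simplices (4): [0,1], [0,3], [1,2], [2,3]

so the chain groups are C_0 ≅ Z^4, C_1 ≅ Z^4.

The boundary map ∂_1: C_1 → C_0 sends each edge [p,q] (with p < q) to q − p.
As a 4×4 matrix over Z this has rank 3, with invariant factors (1,1,1).

Reading off H_k = ker ∂_k / im ∂_{k+1}:

  H_1: rank ker ∂_1 − rank ∂_2 = (4 − 3) − 0 = 1, and there is no ∂_2, so H_1 = Z.

(K is a triangulation of the circle S^1.)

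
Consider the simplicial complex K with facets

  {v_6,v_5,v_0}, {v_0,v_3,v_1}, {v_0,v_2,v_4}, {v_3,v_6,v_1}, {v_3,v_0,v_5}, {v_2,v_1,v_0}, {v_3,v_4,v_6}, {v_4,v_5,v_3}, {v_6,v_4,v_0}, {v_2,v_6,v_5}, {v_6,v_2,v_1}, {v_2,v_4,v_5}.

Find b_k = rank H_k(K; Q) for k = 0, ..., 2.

b_0 = 1, b_1 = 0, b_2 = 0.

K has 7 vertices, 18 edges, 12 triangles.
rank ∂_0 = 0, rank ∂_1 = 6 ⇒ b_0 = 7 − 0 − 6 = 1; all invariant factors of ∂_1 are 1 so no torsion. So H_0 ≅ Z.
rank ∂_1 = 6, rank ∂_2 = 12 ⇒ b_1 = 18 − 6 − 12 = 0; ∂_2 has invariant factor(s) [2] giving torsion. So H_1 ≅ Z/2.
rank ∂_2 = 12, rank ∂_3 = 0 ⇒ b_2 = 12 − 12 − 0 = 0. So H_2 ≅ 0.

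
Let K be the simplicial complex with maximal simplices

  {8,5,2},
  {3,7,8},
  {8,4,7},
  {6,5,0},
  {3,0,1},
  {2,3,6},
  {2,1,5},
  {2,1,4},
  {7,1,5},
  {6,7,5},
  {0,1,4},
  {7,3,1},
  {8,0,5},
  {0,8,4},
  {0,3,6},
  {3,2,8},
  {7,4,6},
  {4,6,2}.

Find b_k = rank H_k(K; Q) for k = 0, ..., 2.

b_0 = 1, b_1 = 2, b_2 = 1.

Fix the vertex order 0 < 1 < 2 < 3 < 4 < 5 < 6 < 7 < 8 and write every simplex with vertices in increasing order. Then dim K = 2 and the simplices of K are:

  0-simplices (9): [0], [1], [2], [3], [4], [5], [6], [7], [8]
  1-simplices (27): (27 of them)
  2-simplices (18): [0,1,3], [0,1,4], [0,3,6], [0,4,8], [0,5,6], [0,5,8], [1,2,4], [1,2,5], [1,3,7], [1,5,7], [2,3,6], [2,3,8], [2,4,6], [2,5,8], [3,7,8], [4,6,7], [4,7,8], [5,6,7]

so the chain groups are C_0 ≅ Z^9, C_1 ≅ Z^27, C_2 ≅ Z^18.

Boundary ∂_1: C_1 → C_0 sends each edge [p,q] (with p < q) to q − p.
The resulting 9×27 matrix has rank 8, and its Smith normal form has invariant factors (1,1,1,1,1,1,1,1).

∂_2: C_2 → C_1 acts by ∂[p,q,r] = [q,r] − [p,r] + [p,q]. For instance
  ∂[2,5,8] = [5,8] − [2,8] + [2,5],
  ∂[2,3,8] = [3,8] − [2,8] + [2,3].
The resulting 27×18 matrix has rank 17, and its Smith normal form has invariant factors (1,1,1,1,1,1,1,1,1,1,1,1,1,1,1,1,1).

From H_k ≅ ker(∂_k) / im(∂_{k+1}) we obtain:

  H_0: rank C_0 − rank ∂_1 = 9 − 8 = 1, and the invariant factors of ∂_1 are all 1, so H_0 = Z.
  H_1: rank ker ∂_1 − rank ∂_2 = (27 − 8) − 17 = 2, and the invariant factors of ∂_2 are all 1, so H_1 = Z^2.
  H_2: rank ker ∂_2 − rank ∂_3 = (18 − 17) − 0 = 1, and there is no ∂_3, so H_2 = Z.

As a check, the Euler characteristic is 9 − 27 + 18 = 0, which agrees with 1 − 2 + 1 = 0.
(K is a triangulation of the torus T^2.)

Hence the Betti numbers are b_0 = 1, b_1 = 2, b_2 = 1.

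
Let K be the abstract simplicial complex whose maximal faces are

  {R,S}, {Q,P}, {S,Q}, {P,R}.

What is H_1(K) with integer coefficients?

Take the total order P < Q < R < S on the vertex set. Then K (dimension 1) consists of the simplices:

  0-simplices (4): P, Q, R, S
  1-simplices (4): PQ, PR, QS, RS

Hence C_0 ≅ Z^4, C_1 ≅ Z^4.

Boundary ∂_1: C_1 → C_0 sends each edge [p,q] (with p < q) to q − p. For instance
  ∂RS = S − R.
As a 4×4 matrix over Z this has rank 3, with invariant factors (1,1,1).

Now H_k = ker ∂_k / im ∂_{k+1}, so:

  H_1: rank ker ∂_1 − rank ∂_2 = (4 − 3) − 0 = 1, and there is no ∂_2, so H_1 = Z.

H_1 = Z.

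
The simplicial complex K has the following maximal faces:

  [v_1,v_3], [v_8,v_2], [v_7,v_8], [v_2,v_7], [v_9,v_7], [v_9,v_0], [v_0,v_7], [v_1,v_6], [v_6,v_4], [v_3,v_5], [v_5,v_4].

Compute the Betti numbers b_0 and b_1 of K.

We work with the vertex ordering v_0 < v_1 < v_2 < v_3 < v_4 < v_5 < v_6 < v_7 < v_8 < v_9. The simplices of K, each written with vertices in increasing order, are:

  0-simplices (10): [v_0], [v_1], [v_2], [v_3], [v_4], [v_5], [v_6], [v_7], [v_8], [v_9]
  1-simplices (11): [v_0,v_7], [v_0,v_9], [v_1,v_3], [v_1,v_6], [v_2,v_7], [v_2,v_8], [v_3,v_5], [v_4,v_5], [v_4,v_6], [v_7,v_8], [v_7,v_9]

Hence C_0 ≅ Z^10, C_1 ≅ Z^11.

∂_1: C_1 → C_0 is given by ∂[p,q] = [q] − [p]. For instance
  ∂[v_4,v_6] = [v_6] − [v_4].
The 10×11 boundary matrix has rank 8 and Smith normal form diag(1,1,1,1,1,1,1,1).

Computing H_k = (kernel of ∂_k) / (image of ∂_{k+1}):

  H_0: rank C_0 − rank ∂_1 = 10 − 8 = 2, and the invariant factors of ∂_1 are all 1, so H_0 ≅ Z^2.
  H_1: rank ker ∂_1 − rank ∂_2 = (11 − 8) − 0 = 3, and there is no ∂_2, so H_1 ≅ Z^3.

(K is a triangulation of the disjoint union of a wedge of 2 circles and the circle S^1.)

Hence the Betti numbers are b_0 = 2, b_1 = 3.

b_0 = 2, b_1 = 3.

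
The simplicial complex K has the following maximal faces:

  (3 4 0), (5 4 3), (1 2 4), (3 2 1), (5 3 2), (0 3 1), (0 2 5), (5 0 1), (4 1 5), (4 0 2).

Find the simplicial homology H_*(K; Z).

H_0 ≅ Z,  H_1 ≅ Z/2,  H_2 = 0.

Fix the vertex order 0 < 1 < 2 < 3 < 4 < 5 and write every simplex with vertices in increasing order. Then dim K = 2 and the simplices of K are:

  0-simplices (6): [0], [1], [2], [3], [4], [5]
  1-simplices (15): [0,1], [0,2], [0,3], [0,4], [0,5], [1,2], [1,3], [1,4], [1,5], [2,3], [2,4], [2,5], [3,4], [3,5], [4,5]
  2-simplices (10): [0,1,3], [0,1,5], [0,2,4], [0,2,5], [0,3,4], [1,2,3], [1,2,4], [1,4,5], [2,3,5], [3,4,5]

giving chain groups C_0 ≅ Z^6, C_1 ≅ Z^15, C_2 ≅ Z^10.

The boundary map ∂_1: C_1 → C_0 is given by ∂[p,q] = [q] − [p].
The resulting 6×15 matrix has rank 5, and its Smith normal form has invariant factors (1,1,1,1,1).

Boundary ∂_2: C_2 → C_1 sends each 2-simplex [p,q,r] to [q,r] − [p,r] + [p,q]. For instance
  ∂[3,4,5] = [4,5] − [3,5] + [3,4],
  ∂[1,2,4] = [2,4] − [1,4] + [1,2].
The 15×10 boundary matrix has rank 10 and Smith normal form diag(1,1,1,1,1,1,1,1,1,2).

Computing H_k = (kernel of ∂_k) / (image of ∂_{k+1}):

  H_0: rank C_0 − rank ∂_1 = 6 − 5 = 1, and the invariant factors of ∂_1 are all 1, so H_0 ≅ Z.
  H_1: rank ker ∂_1 − rank ∂_2 = (15 − 5) − 10 = 0, and ∂_2 has invariant factor 2 > 1, so H_1 ≅ Z/2.
  H_2: rank ker ∂_2 − rank ∂_3 = (10 − 10) − 0 = 0, and there is no ∂_3, so H_2 ≅ 0.

As a check, the Euler characteristic is 6 − 15 + 10 = 1, which agrees with 1 − 0 + 0 = 1.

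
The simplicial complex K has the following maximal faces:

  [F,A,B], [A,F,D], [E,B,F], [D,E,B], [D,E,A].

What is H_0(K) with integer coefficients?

We work with the vertex ordering A < B < D < E < F. The simplices of K, each written with vertices in increasing order, are:

  0-simplices (5): A, B, D, E, F
  1-simplices (10): AB, AD, AE, AF, BD, BE, BF, DE, DF, EF
  2-simplices (5): ABF, ADE, ADF, BDE, BEF

giving chain groups C_0 ≅ Z^5, C_1 ≅ Z^10, C_2 ≅ Z^5.

The boundary map ∂_1: C_1 → C_0 sends each edge [p,q] (with p < q) to q − p.
The resulting 5×10 matrix has rank 4, and its Smith normal form has invariant factors (1,1,1,1).

The boundary map ∂_2: C_2 → C_1 maps a triangle to the signed sum of its edges. For instance
  ∂ADF = DF − AF + AD,
  ∂ADE = DE − AE + AD.
As a 10×5 matrix over Z this has rank 5, with invariant factors (1,1,1,1,1).

Reading off H_k = ker ∂_k / im ∂_{k+1}:

  H_0: rank C_0 − rank ∂_1 = 5 − 4 = 1, and the invariant factors of ∂_1 are all 1, so H_0 ≅ Z.

H_0 ≅ Z.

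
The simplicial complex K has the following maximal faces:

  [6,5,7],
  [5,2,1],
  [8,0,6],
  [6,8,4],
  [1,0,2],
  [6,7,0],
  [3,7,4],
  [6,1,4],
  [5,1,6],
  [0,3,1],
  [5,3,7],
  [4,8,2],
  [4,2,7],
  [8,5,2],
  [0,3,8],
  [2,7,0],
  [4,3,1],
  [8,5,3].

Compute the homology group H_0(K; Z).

H_0 = Z.

We work with the vertex ordering 0 < 1 < 2 < 3 < 4 < 5 < 6 < 7 < 8. The simplices of K, each written with vertices in increasing order, are:

  0-simplices (9): [0], [1], [2], [3], [4], [5], [6], [7], [8]
  1-simplices (27): (27 of them)
  2-simplices (18): [0,1,2], [0,1,3], [0,2,7], [0,3,8], [0,6,7], [0,6,8], [1,2,5], [1,3,4], [1,4,6], [1,5,6], [2,4,7], [2,4,8], [2,5,8], [3,4,7], [3,5,7], [3,5,8], [4,6,8], [5,6,7]

Hence C_0 ≅ Z^9, C_1 ≅ Z^27, C_2 ≅ Z^18.

Boundary ∂_1: C_1 → C_0 is given by ∂[p,q] = [q] − [p]. For instance
  ∂[4,6] = [6] − [4].
The 9×27 boundary matrix has rank 8 and Smith normal form diag(1,1,1,1,1,1,1,1).

The boundary map ∂_2: C_2 → C_1 sends each 2-simplex [p,q,r] to [q,r] − [p,r] + [p,q]. For instance
  ∂[0,3,8] = [3,8] − [0,8] + [0,3],
  ∂[2,5,8] = [5,8] − [2,8] + [2,5].
This gives a 27×18 integer matrix of rank 17; reducing to Smith normal form yields diagonal entries (1,1,1,1,1,1,1,1,1,1,1,1,1,1,1,1,1).

Computing H_k = (kernel of ∂_k) / (image of ∂_{k+1}):

  H_0: rank C_0 − rank ∂_1 = 9 − 8 = 1, and the invariant factors of ∂_1 are all 1, so H_0 ≅ Z.

(K is a triangulation of the torus T^2.)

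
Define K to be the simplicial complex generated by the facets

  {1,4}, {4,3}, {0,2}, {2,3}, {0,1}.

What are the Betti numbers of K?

b_0 = 1, b_1 = 1.

Order the vertices as 0 < 1 < 2 < 3 < 4. Listing each simplex with vertices in this order, K has dimension 1 with simplices:

  0-simplices (5): [0], [1], [2], [3], [4]
  1-simplices (5): [0,1], [0,2], [1,4], [2,3], [3,4]

giving chain groups C_0 ≅ Z^5, C_1 ≅ Z^5.

Boundary ∂_1: C_1 → C_0 sends each edge [p,q] (with p < q) to q − p. For instance
  ∂[0,1] = [1] − [0].
The 5×5 boundary matrix has rank 4 and Smith normal form diag(1,1,1,1).

From H_k ≅ ker(∂_k) / im(∂_{k+1}) we obtain:

  H_0: rank C_0 − rank ∂_1 = 5 − 4 = 1, and the invariant factors of ∂_1 are all 1, so H_0 = Z.
  H_1: rank ker ∂_1 − rank ∂_2 = (5 − 4) − 0 = 1, and there is no ∂_2, so H_1 = Z.

Hence the Betti numbers are b_0 = 1, b_1 = 1.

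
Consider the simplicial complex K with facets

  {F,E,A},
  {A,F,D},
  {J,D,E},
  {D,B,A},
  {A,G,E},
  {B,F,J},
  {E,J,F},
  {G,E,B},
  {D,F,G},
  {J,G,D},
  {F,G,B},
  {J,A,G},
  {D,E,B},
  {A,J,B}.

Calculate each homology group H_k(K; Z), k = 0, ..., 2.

H_0 = Z,  H_1 = Z^2,  H_2 = Z.

Order the vertices as A < B < D < E < F < G < J. Listing each simplex with vertices in this order, K has dimension 2 with simplices:

  0-simplices (7): A, B, D, E, F, G, J
  1-simplices (21): AB, AD, AE, AF, AG, AJ, BD, BE, BF, BG, BJ, DE, DF, DG, DJ, EF, EG, EJ, FG, FJ, GJ
  2-simplices (14): ABD, ABJ, ADF, AEF, AEG, AGJ, BDE, BEG, BFG, BFJ, DEJ, DFG, DGJ, EFJ

so the chain groups are C_0 ≅ Z^7, C_1 ≅ Z^21, C_2 ≅ Z^14.

Boundary ∂_1: C_1 → C_0 sends each edge [p,q] (with p < q) to q − p.
The resulting 7×21 matrix has rank 6, and its Smith normal form has invariant factors (1,1,1,1,1,1).

The boundary map ∂_2: C_2 → C_1 sends each 2-simplex [p,q,r] to [q,r] − [p,r] + [p,q]. For instance
  ∂ADF = DF − AF + AD,
  ∂BEG = EG − BG + BE.
This gives a 21×14 integer matrix of rank 13; reducing to Smith normal form yields diagonal entries (1,1,1,1,1,1,1,1,1,1,1,1,1).

Now H_k = ker ∂_k / im ∂_{k+1}, so:

  H_0: rank C_0 − rank ∂_1 = 7 − 6 = 1, and the invariant factors of ∂_1 are all 1, so H_0 = Z.
  H_1: rank ker ∂_1 − rank ∂_2 = (21 − 6) − 13 = 2, and the invariant factors of ∂_2 are all 1, so H_1 = Z^2.
  H_2: rank ker ∂_2 − rank ∂_3 = (14 − 13) − 0 = 1, and there is no ∂_3, so H_2 = Z.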